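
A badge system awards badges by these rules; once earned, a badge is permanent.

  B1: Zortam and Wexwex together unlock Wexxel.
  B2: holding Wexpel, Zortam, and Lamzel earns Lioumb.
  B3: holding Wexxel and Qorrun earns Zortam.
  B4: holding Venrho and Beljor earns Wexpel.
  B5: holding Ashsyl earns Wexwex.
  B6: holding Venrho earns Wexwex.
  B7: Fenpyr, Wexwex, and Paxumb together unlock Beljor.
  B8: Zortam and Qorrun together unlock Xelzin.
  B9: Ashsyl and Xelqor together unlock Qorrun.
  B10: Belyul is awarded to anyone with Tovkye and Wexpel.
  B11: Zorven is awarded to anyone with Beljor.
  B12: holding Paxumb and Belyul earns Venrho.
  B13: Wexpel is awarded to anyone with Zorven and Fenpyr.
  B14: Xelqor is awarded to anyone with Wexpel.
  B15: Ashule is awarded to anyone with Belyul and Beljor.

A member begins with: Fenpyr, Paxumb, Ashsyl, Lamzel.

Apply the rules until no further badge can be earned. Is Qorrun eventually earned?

With Ashsyl, Wexwex is earned (B5).
With Fenpyr, Wexwex, and Paxumb, Beljor is earned (B7).
With Beljor, Zorven is earned (B11).
With Zorven and Fenpyr, Wexpel is earned (B13).
With Wexpel, Xelqor is earned (B14).
With Ashsyl and Xelqor, Qorrun is earned (B9).

Yes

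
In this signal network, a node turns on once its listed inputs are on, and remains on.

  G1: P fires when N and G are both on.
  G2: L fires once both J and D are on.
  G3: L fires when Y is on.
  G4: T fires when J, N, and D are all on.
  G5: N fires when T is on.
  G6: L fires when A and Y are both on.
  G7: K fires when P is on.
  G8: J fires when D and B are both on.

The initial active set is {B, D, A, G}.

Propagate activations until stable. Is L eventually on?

Yes

D and B are on, so J fires (G8).
J and D are on, so L fires (G2).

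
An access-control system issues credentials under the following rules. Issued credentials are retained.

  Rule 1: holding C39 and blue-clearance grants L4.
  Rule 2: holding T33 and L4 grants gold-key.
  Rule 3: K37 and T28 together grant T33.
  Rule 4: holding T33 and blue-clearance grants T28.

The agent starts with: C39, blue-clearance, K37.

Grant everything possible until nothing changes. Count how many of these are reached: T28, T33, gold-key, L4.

Holding C39 and blue-clearance grants L4 (Rule 1).
T28 would need T33 and blue-clearance (Rule 4), but T33 is never granted.
T33 would need K37 and T28 (Rule 3), but T28 is never granted.
gold-key would need T33 and L4 (Rule 2), but T33 is never granted.
L4: reached.
Reached: L4 — 1 of the 4.

1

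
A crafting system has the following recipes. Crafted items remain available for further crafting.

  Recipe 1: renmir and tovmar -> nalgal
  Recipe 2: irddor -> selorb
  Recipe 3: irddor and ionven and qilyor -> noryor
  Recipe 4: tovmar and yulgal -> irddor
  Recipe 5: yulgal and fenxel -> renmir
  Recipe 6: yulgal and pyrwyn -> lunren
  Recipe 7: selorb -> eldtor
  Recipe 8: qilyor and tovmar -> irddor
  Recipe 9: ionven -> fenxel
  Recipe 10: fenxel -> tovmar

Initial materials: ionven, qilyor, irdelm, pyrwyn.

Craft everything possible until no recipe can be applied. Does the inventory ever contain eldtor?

Yes

Using Recipe 9, ionven makes fenxel.
Using Recipe 10, fenxel makes tovmar.
qilyor and tovmar -> irddor (Recipe 8).
irddor -> selorb (Recipe 2).
selorb -> eldtor (Recipe 7).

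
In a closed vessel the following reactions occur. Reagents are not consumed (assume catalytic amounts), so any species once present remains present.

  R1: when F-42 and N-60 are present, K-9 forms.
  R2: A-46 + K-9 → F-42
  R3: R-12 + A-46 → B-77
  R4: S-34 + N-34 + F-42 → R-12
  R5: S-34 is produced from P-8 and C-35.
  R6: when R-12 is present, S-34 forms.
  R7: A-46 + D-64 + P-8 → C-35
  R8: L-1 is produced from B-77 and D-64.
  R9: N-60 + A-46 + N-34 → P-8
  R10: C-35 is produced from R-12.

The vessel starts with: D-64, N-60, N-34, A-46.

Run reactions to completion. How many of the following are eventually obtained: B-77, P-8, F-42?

N-60, A-46, and N-34 present → P-8 forms (R9).
B-77 would need R-12 and A-46 (R3), but R-12 never forms.
P-8: reached.
F-42 would need A-46 and K-9 (R2), but K-9 never forms.
Reached: P-8 — 1 of the 3.

1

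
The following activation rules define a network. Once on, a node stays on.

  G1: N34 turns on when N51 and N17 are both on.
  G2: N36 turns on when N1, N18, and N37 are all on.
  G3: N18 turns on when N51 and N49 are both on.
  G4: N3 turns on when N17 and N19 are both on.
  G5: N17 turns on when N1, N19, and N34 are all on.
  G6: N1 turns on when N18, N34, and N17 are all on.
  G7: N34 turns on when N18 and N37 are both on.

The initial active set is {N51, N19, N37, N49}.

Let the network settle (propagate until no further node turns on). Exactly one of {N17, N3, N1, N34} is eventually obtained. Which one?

N34

N51 and N49 are on, so N18 turns on (G3).
G7: N18 and N37 on → N34 on.
N1 would need N18, N34, and N17 (G6), but N17 never turns on. N17 would need N1, N19, and N34 (G5), but N1 never turns on. N3 would need N17 and N19 (G4), but N17 never turns on.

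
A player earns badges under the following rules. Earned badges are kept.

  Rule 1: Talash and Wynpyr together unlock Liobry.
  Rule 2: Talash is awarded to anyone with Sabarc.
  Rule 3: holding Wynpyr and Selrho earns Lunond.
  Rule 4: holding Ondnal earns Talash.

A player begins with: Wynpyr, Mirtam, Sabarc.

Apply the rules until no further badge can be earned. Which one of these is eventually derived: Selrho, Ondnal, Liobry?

With Sabarc, Talash is earned (Rule 2).
With Talash and Wynpyr, Liobry is earned (Rule 1).
No rule produces Selrho, and it is not given. No rule produces Ondnal, and it is not given.

Liobry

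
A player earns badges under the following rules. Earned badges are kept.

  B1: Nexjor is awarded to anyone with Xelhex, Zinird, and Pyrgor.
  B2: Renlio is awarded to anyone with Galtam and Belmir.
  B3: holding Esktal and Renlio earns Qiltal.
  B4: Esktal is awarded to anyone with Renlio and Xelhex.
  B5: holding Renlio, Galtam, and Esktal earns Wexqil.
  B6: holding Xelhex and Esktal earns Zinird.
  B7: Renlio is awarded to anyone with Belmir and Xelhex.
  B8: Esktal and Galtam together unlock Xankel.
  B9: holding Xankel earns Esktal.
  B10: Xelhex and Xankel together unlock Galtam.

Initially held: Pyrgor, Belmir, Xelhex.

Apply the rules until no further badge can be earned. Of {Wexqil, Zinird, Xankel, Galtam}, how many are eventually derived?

1

With Belmir and Xelhex, Renlio is earned (B7).
With Renlio and Xelhex, Esktal is earned (B4).
With Xelhex and Esktal, Zinird is earned (B6).
Wexqil would need Renlio, Galtam, and Esktal (B5), but Galtam is never earned.
Zinird: reached.
Xankel would need Esktal and Galtam (B8), but Galtam is never earned.
Galtam would need Xelhex and Xankel (B10), but Xankel is never earned.
Reached: Zinird — 1 of the 4.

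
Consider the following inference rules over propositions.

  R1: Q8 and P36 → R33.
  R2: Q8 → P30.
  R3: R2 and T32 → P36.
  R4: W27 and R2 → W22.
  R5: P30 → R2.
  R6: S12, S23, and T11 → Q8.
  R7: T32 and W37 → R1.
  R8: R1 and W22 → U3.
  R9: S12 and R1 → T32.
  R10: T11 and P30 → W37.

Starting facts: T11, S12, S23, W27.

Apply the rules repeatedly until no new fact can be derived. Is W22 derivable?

Yes

From S12, S23, and T11, R6 gives Q8.
From Q8, R2 gives P30.
P30 holds, so R2 follows (R5).
From W27 and R2, R4 gives W22.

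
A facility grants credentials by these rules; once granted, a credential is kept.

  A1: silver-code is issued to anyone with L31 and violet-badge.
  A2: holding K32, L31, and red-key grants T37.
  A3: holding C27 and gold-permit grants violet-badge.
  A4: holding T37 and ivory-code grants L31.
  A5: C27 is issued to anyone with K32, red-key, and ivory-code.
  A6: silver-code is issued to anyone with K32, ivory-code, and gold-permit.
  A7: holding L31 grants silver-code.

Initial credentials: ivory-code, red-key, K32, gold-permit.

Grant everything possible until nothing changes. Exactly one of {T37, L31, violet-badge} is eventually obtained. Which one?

Holding K32, red-key, and ivory-code grants C27 (A5).
Holding C27 and gold-permit grants violet-badge (A3).
L31 would need T37 and ivory-code (A4), but T37 is never granted. T37 would need K32, L31, and red-key (A2), but L31 is never granted.

violet-badge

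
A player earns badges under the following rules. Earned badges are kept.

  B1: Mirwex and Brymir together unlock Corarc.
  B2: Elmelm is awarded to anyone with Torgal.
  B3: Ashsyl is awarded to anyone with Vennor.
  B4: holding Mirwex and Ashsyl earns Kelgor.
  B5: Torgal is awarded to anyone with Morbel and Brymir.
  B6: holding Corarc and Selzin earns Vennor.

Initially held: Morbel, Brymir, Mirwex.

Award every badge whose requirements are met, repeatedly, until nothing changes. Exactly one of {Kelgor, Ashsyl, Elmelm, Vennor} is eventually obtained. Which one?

With Morbel and Brymir, Torgal is earned (B5).
With Torgal, Elmelm is earned (B2).
Ashsyl would need Vennor (B3), but Vennor is never earned. Vennor would need Corarc and Selzin (B6), but Selzin is never earned. Kelgor would need Mirwex and Ashsyl (B4), but Ashsyl is never earned.

Elmelm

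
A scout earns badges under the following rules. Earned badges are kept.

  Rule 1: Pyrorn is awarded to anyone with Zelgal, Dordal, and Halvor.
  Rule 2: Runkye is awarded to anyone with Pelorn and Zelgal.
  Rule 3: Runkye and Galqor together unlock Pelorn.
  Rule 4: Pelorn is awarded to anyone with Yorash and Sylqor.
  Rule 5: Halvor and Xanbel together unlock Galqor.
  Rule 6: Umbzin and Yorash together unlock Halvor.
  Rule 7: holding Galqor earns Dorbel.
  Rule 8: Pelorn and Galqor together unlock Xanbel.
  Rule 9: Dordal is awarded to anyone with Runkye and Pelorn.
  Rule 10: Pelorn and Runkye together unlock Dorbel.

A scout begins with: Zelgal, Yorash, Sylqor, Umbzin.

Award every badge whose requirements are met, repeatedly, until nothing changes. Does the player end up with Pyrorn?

With Umbzin and Yorash, Halvor is earned (Rule 6).
With Yorash and Sylqor, Pelorn is earned (Rule 4).
With Pelorn and Zelgal, Runkye is earned (Rule 2).
With Runkye and Pelorn, Dordal is earned (Rule 9).
With Zelgal, Dordal, and Halvor, Pyrorn is earned (Rule 1).

Yes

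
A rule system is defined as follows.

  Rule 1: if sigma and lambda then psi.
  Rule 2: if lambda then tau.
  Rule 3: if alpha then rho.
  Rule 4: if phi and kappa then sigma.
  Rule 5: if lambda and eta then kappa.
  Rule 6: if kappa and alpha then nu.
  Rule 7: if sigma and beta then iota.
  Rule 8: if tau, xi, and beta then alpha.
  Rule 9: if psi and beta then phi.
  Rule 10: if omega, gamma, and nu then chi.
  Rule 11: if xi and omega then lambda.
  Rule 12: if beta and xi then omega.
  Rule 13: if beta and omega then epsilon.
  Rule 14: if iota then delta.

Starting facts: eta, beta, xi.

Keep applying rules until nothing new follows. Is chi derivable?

No

chi would need omega, gamma, and nu (Rule 10), but gamma is never established.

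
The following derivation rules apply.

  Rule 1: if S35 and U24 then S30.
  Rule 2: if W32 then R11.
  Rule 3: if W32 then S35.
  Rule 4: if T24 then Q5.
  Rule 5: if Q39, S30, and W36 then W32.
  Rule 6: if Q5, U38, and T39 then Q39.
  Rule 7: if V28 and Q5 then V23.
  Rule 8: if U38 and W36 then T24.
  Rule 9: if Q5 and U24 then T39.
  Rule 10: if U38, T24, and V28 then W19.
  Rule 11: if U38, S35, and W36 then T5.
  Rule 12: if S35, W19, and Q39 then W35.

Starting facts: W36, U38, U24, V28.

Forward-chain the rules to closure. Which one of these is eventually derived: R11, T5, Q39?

U38 and W36 hold, so T24 follows (Rule 8).
T24 holds, so Q5 follows (Rule 4).
From Q5 and U24, Rule 9 gives T39.
Q5, U38, and T39 hold, so Q39 follows (Rule 6).
T5 would need U38, S35, and W36 (Rule 11), but S35 is never established. R11 would need W32 (Rule 2), but W32 is never established.

Q39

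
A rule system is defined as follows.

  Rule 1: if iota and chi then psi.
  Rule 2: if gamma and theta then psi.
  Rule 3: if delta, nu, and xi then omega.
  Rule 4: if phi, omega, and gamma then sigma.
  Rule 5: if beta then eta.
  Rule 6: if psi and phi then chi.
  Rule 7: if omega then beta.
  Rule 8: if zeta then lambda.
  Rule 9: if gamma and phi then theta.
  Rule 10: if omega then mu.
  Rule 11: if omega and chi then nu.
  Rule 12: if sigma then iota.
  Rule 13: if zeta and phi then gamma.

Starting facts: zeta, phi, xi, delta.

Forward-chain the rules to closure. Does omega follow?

omega would need delta, nu, and xi (Rule 3), but nu is never established.

No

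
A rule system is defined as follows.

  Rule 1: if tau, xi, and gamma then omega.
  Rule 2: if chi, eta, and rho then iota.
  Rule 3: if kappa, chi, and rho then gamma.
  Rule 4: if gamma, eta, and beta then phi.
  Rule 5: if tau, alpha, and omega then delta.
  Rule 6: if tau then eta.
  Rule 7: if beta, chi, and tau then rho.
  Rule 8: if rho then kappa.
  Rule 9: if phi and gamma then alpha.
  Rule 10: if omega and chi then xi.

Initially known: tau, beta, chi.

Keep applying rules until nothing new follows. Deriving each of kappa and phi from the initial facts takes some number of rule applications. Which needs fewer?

kappa: beta, chi, and tau hold, so rho follows (Rule 7). From rho, Rule 8 gives kappa. [2 rule applications]
phi: beta, chi, and tau hold, so rho follows (Rule 7). tau holds, so eta follows (Rule 6). From rho, Rule 8 gives kappa. kappa, chi, and rho hold, so gamma follows (Rule 3). From gamma, eta, and beta, Rule 4 gives phi. [5 rule applications]
kappa needs fewer.

kappa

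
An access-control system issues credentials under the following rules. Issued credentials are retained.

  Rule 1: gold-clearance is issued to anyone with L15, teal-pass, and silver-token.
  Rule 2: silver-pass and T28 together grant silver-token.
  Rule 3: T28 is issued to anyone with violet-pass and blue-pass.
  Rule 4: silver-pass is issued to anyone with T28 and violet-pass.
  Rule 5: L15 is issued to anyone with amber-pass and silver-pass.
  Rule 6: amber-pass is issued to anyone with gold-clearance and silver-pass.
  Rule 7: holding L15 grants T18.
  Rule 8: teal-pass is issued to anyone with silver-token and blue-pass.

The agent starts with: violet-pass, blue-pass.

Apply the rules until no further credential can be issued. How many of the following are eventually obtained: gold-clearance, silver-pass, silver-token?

Holding violet-pass and blue-pass grants T28 (Rule 3).
Holding T28 and violet-pass grants silver-pass (Rule 4).
Holding silver-pass and T28 grants silver-token (Rule 2).
gold-clearance would need L15, teal-pass, and silver-token (Rule 1), but L15 is never granted.
silver-pass: reached.
silver-token: reached.
Reached: silver-pass and silver-token — 2 of the 3.

2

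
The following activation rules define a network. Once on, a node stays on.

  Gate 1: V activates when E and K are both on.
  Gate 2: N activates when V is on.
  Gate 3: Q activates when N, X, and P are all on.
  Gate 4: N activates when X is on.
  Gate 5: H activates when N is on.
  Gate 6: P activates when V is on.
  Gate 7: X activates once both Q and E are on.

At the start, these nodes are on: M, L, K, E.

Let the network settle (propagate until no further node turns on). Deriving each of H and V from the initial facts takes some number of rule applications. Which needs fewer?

V

V: Gate 1: E and K on → V on. [1 rule application]
H: E and K are on, so V activates (Gate 1). Gate 2: V on → N on. Gate 5: N on → H on. [3 rule applications]
V needs fewer.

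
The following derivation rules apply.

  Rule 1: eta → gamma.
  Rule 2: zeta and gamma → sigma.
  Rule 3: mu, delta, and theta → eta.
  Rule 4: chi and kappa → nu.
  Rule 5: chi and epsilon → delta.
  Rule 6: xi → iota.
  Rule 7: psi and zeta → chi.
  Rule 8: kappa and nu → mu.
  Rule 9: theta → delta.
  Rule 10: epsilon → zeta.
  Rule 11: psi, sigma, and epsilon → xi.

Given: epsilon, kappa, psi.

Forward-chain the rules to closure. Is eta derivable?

eta would need mu, delta, and theta (Rule 3), but theta is never established.

No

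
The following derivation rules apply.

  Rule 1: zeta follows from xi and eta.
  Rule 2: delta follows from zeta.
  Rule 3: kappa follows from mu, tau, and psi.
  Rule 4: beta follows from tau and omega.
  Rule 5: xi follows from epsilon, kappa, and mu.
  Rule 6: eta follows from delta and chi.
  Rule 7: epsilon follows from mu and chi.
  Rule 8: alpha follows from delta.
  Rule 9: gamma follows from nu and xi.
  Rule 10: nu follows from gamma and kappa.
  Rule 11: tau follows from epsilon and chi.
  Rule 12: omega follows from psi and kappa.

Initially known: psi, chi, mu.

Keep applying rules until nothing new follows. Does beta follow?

Yes

From mu and chi, Rule 7 gives epsilon.
From epsilon and chi, Rule 11 gives tau.
mu, tau, and psi hold, so kappa follows (Rule 3).
From psi and kappa, Rule 12 gives omega.
tau and omega hold, so beta follows (Rule 4).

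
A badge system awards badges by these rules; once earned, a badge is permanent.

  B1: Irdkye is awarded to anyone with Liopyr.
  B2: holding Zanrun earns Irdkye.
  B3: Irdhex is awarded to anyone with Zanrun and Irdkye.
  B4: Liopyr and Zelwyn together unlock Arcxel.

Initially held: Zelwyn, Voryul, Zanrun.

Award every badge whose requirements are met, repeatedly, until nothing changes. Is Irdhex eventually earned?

With Zanrun, Irdkye is earned (B2).
With Zanrun and Irdkye, Irdhex is earned (B3).

Yes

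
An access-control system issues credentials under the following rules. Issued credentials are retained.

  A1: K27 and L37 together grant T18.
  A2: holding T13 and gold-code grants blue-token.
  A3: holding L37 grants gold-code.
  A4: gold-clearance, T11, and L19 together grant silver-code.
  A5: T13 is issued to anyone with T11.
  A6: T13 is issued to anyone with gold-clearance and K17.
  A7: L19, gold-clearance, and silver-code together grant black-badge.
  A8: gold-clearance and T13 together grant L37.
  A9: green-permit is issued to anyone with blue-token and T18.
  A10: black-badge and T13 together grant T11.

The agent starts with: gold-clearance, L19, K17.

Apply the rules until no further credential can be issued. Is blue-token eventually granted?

Yes

Holding gold-clearance and K17 grants T13 (A6).
Holding gold-clearance and T13 grants L37 (A8).
Holding L37 grants gold-code (A3).
Holding T13 and gold-code grants blue-token (A2).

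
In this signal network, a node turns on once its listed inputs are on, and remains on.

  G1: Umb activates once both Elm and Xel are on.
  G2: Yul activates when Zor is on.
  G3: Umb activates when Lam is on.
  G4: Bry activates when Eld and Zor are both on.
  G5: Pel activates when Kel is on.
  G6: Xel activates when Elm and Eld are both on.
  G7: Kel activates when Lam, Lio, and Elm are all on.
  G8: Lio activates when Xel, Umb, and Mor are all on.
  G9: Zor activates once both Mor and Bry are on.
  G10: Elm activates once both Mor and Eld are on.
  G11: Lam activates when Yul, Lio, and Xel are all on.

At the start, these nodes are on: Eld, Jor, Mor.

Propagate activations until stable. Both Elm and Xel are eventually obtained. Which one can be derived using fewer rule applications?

Elm

Elm: Mor and Eld are on, so Elm activates (G10). [1 rule application]
Xel: Mor and Eld are on, so Elm activates (G10). Elm and Eld are on, so Xel activates (G6). [2 rule applications]
Elm needs fewer.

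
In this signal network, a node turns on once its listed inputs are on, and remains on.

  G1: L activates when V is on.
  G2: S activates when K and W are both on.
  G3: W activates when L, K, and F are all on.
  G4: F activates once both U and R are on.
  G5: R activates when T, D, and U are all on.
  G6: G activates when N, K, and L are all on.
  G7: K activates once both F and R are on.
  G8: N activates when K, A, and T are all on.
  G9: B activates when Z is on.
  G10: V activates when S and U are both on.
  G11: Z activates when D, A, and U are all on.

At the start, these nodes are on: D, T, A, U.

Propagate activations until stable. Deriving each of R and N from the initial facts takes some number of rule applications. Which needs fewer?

R

R: T, D, and U are on, so R activates (G5). [1 rule application]
N: T, D, and U are on, so R activates (G5). G4: U and R on → F on. G7: F and R on → K on. G8: K, A, and T on → N on. [4 rule applications]
R needs fewer.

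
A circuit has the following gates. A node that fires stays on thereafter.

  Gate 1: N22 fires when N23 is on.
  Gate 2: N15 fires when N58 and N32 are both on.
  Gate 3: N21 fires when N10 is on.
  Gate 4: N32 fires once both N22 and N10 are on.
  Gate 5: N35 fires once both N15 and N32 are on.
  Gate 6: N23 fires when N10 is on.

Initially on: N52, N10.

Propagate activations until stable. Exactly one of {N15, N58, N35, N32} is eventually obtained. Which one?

N32

N10 is on, so N23 fires (Gate 6).
N23 is on, so N22 fires (Gate 1).
Gate 4: N22 and N10 on → N32 on.
N35 would need N15 and N32 (Gate 5), but N15 never turns on. No rule produces N58, and it is not given. N15 would need N58 and N32 (Gate 2), but N58 never turns on.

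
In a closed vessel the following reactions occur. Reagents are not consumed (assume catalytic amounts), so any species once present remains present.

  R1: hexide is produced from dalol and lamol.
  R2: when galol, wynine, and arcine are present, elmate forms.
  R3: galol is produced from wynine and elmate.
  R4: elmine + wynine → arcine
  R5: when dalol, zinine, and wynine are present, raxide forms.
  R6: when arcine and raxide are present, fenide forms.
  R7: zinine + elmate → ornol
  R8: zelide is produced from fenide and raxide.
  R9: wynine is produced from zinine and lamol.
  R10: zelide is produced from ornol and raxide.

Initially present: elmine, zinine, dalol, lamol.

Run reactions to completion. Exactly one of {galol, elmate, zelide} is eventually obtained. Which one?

zelide

zinine and lamol present → wynine forms (R9).
elmine and wynine present → arcine forms (R4).
dalol, zinine, and wynine present → raxide forms (R5).
arcine and raxide present → fenide forms (R6).
fenide and raxide present → zelide forms (R8).
elmate would need galol, wynine, and arcine (R2), but galol never forms. galol would need wynine and elmate (R3), but elmate never forms.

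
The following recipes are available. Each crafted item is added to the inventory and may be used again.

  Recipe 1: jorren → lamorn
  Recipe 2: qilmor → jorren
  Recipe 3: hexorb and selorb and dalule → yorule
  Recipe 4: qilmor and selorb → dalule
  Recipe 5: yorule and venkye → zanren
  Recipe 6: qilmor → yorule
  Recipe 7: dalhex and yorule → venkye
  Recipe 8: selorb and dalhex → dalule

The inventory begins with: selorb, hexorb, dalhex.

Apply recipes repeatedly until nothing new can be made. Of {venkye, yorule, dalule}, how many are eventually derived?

selorb and dalhex → dalule (Recipe 8).
hexorb and selorb and dalule → yorule (Recipe 3).
Using Recipe 7, dalhex and yorule make venkye.
venkye: reached.
yorule: reached.
dalule: reached.
All 3 are reached.

3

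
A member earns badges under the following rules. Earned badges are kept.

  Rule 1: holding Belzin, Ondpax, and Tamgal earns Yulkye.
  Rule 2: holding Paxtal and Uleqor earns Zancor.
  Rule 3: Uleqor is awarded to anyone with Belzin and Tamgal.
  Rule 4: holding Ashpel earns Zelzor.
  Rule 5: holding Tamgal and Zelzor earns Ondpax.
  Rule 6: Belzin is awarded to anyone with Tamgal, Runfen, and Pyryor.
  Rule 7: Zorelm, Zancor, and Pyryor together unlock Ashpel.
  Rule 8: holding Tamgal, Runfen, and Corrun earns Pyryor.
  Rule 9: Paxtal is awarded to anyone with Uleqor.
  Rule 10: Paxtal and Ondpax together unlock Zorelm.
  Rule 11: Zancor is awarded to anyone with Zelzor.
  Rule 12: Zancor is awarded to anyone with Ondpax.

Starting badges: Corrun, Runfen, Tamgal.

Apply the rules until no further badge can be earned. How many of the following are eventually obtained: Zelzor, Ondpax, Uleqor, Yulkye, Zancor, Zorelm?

With Tamgal, Runfen, and Corrun, Pyryor is earned (Rule 8).
With Tamgal, Runfen, and Pyryor, Belzin is earned (Rule 6).
With Belzin and Tamgal, Uleqor is earned (Rule 3).
With Uleqor, Paxtal is earned (Rule 9).
With Paxtal and Uleqor, Zancor is earned (Rule 2).
Zelzor would need Ashpel (Rule 4), but Ashpel is never earned.
Ondpax would need Tamgal and Zelzor (Rule 5), but Zelzor is never earned.
Uleqor: reached.
Yulkye would need Belzin, Ondpax, and Tamgal (Rule 1), but Ondpax is never earned.
Zancor: reached.
Zorelm would need Paxtal and Ondpax (Rule 10), but Ondpax is never earned.
Reached: Uleqor and Zancor — 2 of the 6.

2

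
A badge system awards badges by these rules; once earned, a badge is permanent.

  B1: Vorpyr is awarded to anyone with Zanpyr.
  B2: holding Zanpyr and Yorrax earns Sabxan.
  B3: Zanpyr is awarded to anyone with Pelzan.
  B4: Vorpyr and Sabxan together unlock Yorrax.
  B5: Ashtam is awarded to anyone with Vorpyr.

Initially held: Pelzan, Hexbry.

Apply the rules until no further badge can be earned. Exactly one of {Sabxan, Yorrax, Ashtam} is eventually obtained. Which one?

With Pelzan, Zanpyr is earned (B3).
With Zanpyr, Vorpyr is earned (B1).
With Vorpyr, Ashtam is earned (B5).
Yorrax would need Vorpyr and Sabxan (B4), but Sabxan is never earned. Sabxan would need Zanpyr and Yorrax (B2), but Yorrax is never earned.

Ashtam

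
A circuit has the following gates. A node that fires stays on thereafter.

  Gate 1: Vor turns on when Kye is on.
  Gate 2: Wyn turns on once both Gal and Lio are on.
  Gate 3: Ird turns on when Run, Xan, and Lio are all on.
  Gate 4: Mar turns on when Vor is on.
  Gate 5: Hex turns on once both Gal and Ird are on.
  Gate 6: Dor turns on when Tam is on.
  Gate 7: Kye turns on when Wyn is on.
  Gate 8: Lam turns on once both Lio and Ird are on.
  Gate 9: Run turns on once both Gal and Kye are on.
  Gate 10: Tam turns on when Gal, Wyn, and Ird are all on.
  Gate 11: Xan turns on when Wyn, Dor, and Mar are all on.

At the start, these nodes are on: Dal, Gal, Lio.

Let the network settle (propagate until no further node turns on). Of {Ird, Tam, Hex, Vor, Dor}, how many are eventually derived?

1

Gate 2: Gal and Lio on → Wyn on.
Wyn is on, so Kye turns on (Gate 7).
Kye is on, so Vor turns on (Gate 1).
Ird would need Run, Xan, and Lio (Gate 3), but Xan never turns on.
Tam would need Gal, Wyn, and Ird (Gate 10), but Ird never turns on.
Hex would need Gal and Ird (Gate 5), but Ird never turns on.
Vor: reached.
Dor would need Tam (Gate 6), but Tam never turns on.
Reached: Vor — 1 of the 5.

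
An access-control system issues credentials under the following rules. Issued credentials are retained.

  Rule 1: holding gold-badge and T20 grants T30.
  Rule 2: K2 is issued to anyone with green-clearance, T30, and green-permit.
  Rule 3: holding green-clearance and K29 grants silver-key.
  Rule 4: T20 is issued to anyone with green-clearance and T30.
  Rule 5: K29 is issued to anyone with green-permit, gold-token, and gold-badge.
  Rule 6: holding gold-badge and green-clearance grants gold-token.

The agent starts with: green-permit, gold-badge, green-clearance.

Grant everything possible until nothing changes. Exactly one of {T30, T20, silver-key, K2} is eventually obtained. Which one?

silver-key

Holding gold-badge and green-clearance grants gold-token (Rule 6).
Holding green-permit, gold-token, and gold-badge grants K29 (Rule 5).
Holding green-clearance and K29 grants silver-key (Rule 3).
K2 would need green-clearance, T30, and green-permit (Rule 2), but T30 is never granted. T20 would need green-clearance and T30 (Rule 4), but T30 is never granted. T30 would need gold-badge and T20 (Rule 1), but T20 is never granted.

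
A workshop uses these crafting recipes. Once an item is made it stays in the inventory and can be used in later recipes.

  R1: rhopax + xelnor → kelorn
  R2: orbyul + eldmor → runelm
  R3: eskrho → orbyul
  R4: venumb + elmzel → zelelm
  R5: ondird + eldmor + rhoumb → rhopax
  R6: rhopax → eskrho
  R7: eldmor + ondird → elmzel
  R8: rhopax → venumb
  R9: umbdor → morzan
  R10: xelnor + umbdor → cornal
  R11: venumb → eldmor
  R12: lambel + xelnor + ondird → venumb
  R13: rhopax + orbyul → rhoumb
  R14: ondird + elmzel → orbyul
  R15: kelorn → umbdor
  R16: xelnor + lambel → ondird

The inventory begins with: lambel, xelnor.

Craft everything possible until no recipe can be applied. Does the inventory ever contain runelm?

Using R16, xelnor and lambel make ondird.
lambel + xelnor + ondird → venumb (R12).
venumb → eldmor (R11).
Using R7, eldmor and ondird make elmzel.
Using R14, ondird and elmzel make orbyul.
orbyul + eldmor → runelm (R2).

Yes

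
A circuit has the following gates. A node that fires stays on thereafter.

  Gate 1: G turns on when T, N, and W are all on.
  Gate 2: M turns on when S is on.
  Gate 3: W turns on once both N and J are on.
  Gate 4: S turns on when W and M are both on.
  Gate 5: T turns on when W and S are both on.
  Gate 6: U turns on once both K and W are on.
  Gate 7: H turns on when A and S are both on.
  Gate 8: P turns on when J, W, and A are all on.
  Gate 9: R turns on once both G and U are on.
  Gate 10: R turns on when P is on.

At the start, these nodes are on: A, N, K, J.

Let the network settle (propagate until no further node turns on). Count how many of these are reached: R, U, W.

N and J are on, so W turns on (Gate 3).
Gate 6: K and W on → U on.
Gate 8: J, W, and A on → P on.
Gate 10: P on → R on.
R: reached.
U: reached.
W: reached.
All 3 are reached.

3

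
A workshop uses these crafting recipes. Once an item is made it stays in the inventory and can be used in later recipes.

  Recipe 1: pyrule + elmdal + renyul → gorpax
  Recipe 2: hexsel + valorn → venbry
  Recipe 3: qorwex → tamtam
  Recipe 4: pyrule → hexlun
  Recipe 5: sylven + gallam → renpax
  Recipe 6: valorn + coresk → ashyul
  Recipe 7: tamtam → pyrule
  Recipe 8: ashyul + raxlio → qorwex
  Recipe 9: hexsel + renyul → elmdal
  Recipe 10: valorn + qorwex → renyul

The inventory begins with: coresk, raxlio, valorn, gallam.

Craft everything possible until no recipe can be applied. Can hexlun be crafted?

Yes

Using Recipe 6, valorn and coresk make ashyul.
Using Recipe 8, ashyul and raxlio make qorwex.
Using Recipe 3, qorwex makes tamtam.
tamtam → pyrule (Recipe 7).
Using Recipe 4, pyrule makes hexlun.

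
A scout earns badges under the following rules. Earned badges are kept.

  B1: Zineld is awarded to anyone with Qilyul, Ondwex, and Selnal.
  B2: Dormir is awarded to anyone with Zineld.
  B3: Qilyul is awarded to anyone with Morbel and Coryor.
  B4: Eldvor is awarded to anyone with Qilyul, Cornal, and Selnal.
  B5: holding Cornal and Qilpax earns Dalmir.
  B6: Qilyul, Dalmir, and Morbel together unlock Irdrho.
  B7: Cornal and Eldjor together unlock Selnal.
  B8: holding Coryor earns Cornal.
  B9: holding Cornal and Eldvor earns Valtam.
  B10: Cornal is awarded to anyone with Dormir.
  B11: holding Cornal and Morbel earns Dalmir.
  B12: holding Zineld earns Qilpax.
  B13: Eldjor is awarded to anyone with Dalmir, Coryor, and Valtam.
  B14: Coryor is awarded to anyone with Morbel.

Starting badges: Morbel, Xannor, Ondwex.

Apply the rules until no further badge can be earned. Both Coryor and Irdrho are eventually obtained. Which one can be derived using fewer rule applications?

Coryor

Coryor: With Morbel, Coryor is earned (B14). [1 rule application]
Irdrho: With Morbel, Coryor is earned (B14). With Morbel and Coryor, Qilyul is earned (B3). With Coryor, Cornal is earned (B8). With Cornal and Morbel, Dalmir is earned (B11). With Qilyul, Dalmir, and Morbel, Irdrho is earned (B6). [5 rule applications]
Coryor needs fewer.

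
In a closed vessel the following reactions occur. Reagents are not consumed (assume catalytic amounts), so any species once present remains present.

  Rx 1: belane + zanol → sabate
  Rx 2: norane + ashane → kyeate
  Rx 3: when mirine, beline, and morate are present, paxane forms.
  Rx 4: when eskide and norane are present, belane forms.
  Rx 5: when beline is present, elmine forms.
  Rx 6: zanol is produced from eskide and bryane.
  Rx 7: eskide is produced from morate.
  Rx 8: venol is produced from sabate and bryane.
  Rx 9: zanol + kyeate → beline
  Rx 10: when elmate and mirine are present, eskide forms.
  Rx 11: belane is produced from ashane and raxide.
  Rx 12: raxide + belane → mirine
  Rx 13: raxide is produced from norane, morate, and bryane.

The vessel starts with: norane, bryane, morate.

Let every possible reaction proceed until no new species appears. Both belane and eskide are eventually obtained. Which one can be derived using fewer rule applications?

eskide

eskide: morate present → eskide forms (Rx 7). [1 rule application]
belane: morate present → eskide forms (Rx 7). eskide and norane present → belane forms (Rx 4). [2 rule applications]
eskide needs fewer.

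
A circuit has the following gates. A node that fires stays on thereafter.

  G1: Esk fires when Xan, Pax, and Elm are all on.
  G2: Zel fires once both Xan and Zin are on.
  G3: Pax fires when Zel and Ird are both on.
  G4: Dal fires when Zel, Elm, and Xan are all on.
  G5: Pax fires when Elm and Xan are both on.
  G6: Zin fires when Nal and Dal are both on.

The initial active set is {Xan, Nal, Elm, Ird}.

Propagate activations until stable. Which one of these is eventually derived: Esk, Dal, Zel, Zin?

Esk

G5: Elm and Xan on → Pax on.
Xan, Pax, and Elm are on, so Esk fires (G1).
Dal would need Zel, Elm, and Xan (G4), but Zel never turns on. Zel would need Xan and Zin (G2), but Zin never turns on. Zin would need Nal and Dal (G6), but Dal never turns on.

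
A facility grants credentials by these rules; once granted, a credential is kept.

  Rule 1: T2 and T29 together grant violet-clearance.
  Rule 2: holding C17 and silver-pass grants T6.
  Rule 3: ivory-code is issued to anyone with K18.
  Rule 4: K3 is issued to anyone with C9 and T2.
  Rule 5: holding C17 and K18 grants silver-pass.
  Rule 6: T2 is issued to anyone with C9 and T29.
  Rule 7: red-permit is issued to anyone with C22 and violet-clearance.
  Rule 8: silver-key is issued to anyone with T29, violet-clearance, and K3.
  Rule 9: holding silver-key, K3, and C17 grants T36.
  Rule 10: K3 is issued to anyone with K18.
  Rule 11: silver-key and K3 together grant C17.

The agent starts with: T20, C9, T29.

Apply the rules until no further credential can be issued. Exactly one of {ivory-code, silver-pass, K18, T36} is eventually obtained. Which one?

Holding C9 and T29 grants T2 (Rule 6).
Holding C9 and T2 grants K3 (Rule 4).
Holding T2 and T29 grants violet-clearance (Rule 1).
Holding T29, violet-clearance, and K3 grants silver-key (Rule 8).
Holding silver-key and K3 grants C17 (Rule 11).
Holding silver-key, K3, and C17 grants T36 (Rule 9).
silver-pass would need C17 and K18 (Rule 5), but K18 is never granted. No rule produces K18, and it is not given. ivory-code would need K18 (Rule 3), but K18 is never granted.

T36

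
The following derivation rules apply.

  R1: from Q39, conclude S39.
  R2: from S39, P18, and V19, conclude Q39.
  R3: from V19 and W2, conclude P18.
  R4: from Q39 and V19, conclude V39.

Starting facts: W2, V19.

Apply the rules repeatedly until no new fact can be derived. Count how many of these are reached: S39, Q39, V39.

0

S39 would need Q39 (R1), but Q39 is never established.
Q39 would need S39, P18, and V19 (R2), but S39 is never established.
V39 would need Q39 and V19 (R4), but Q39 is never established.
None of the 3 are reached.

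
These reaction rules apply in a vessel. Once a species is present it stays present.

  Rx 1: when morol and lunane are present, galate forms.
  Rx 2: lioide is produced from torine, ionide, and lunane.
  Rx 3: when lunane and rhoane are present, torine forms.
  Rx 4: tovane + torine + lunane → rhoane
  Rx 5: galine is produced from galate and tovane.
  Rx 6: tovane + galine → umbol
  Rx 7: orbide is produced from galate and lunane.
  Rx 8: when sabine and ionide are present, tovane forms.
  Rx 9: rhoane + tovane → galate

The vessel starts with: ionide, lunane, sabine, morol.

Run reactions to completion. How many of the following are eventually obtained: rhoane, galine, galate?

2

morol and lunane present → galate forms (Rx 1).
sabine and ionide present → tovane forms (Rx 8).
galate and tovane present → galine forms (Rx 5).
rhoane would need tovane, torine, and lunane (Rx 4), but torine never forms.
galine: reached.
galate: reached.
Reached: galine and galate — 2 of the 3.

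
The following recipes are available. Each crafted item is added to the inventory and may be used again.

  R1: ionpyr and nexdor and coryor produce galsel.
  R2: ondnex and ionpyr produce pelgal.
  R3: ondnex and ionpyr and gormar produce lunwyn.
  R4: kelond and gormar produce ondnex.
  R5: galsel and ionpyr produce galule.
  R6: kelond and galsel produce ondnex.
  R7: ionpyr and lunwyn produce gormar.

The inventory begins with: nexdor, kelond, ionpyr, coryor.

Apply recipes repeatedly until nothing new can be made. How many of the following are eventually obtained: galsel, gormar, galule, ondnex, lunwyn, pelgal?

4

Using R1, ionpyr, nexdor, and coryor make galsel.
galsel and ionpyr → galule (R5).
Using R6, kelond and galsel make ondnex.
Using R2, ondnex and ionpyr make pelgal.
galsel: reached.
gormar would need ionpyr and lunwyn (R7), but lunwyn is never obtained.
galule: reached.
ondnex: reached.
lunwyn would need ondnex, ionpyr, and gormar (R3), but gormar is never obtained.
pelgal: reached.
Reached: galsel, galule, ondnex, and pelgal — 4 of the 6.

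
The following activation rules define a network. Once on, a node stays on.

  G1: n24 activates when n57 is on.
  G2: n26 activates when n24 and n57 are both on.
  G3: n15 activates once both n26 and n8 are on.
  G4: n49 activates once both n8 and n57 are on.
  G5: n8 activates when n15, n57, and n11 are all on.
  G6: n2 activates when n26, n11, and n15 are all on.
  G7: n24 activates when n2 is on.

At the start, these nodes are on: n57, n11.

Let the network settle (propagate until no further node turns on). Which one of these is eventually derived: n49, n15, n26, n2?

n57 is on, so n24 activates (G1).
G2: n24 and n57 on → n26 on.
n49 would need n8 and n57 (G4), but n8 never turns on. n2 would need n26, n11, and n15 (G6), but n15 never turns on. n15 would need n26 and n8 (G3), but n8 never turns on.

n26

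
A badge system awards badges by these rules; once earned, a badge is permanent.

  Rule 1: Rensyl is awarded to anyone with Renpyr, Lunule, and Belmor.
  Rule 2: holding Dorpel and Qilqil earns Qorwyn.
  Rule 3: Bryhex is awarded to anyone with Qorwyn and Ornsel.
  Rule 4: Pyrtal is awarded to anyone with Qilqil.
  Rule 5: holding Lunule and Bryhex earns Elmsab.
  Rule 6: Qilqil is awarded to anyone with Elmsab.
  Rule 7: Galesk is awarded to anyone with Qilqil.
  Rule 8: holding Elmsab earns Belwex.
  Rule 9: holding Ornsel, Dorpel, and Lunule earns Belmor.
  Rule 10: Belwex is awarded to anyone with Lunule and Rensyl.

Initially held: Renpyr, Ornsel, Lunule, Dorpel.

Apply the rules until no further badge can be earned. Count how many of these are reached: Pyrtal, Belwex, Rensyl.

With Ornsel, Dorpel, and Lunule, Belmor is earned (Rule 9).
With Renpyr, Lunule, and Belmor, Rensyl is earned (Rule 1).
With Lunule and Rensyl, Belwex is earned (Rule 10).
Pyrtal would need Qilqil (Rule 4), but Qilqil is never earned.
Belwex: reached.
Rensyl: reached.
Reached: Belwex and Rensyl — 2 of the 3.

2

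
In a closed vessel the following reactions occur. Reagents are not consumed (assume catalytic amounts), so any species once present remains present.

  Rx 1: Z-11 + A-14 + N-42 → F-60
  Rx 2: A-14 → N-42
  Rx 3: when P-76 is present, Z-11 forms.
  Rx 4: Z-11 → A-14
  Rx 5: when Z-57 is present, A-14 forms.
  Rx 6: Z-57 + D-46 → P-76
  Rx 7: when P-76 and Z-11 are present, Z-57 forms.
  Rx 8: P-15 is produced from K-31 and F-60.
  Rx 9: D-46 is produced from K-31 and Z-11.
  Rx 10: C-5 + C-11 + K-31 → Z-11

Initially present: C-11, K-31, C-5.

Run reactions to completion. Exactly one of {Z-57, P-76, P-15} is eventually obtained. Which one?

P-15

C-5, C-11, and K-31 present → Z-11 forms (Rx 10).
Z-11 present → A-14 forms (Rx 4).
A-14 present → N-42 forms (Rx 2).
Z-11, A-14, and N-42 present → F-60 forms (Rx 1).
K-31 and F-60 present → P-15 forms (Rx 8).
Z-57 would need P-76 and Z-11 (Rx 7), but P-76 never forms. P-76 would need Z-57 and D-46 (Rx 6), but Z-57 never forms.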